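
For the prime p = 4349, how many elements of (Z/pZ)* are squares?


For prime p, the number of non-zero quadratic residues is (p-1)/2.
= (4349-1)/2
= 2174

2174


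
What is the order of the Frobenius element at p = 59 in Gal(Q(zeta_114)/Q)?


The Frobenius at p in Gal(Q(zeta_n)/Q) = (Z/nZ)* is the class of p, so its order is ord_114(59), the smallest k >= 1 with 59^k = 1 mod 114.
n = 114 = 2 * 3 * 19, phi(114) = 36; the order divides phi(n).
Divisors of 36: 1, 2, 3, 4, 6, 9, 12, 18, 36
Repeated squaring mod 114: 59^1 = 59, 59^2 = 61, 59^4 = 73, 59^8 = 85, 59^16 = 43, 59^32 = 25
Test divisors in increasing order:
  k=1: 59^1 = 59 mod 114
  k=2: 59^2 = 61 mod 114
  k=3: 59^3 = 61 * 59 = 65 mod 114
  k=4: 59^4 = 73 mod 114
  k=6: 59^6 = 73 * 61 = 7 mod 114
  k=9: 59^9 = 85 * 59 = 113 mod 114
  k=12: 59^12 = 85 * 73 = 49 mod 114
  k=18: 59^18 = 43 * 61 = 1 mod 114  <- first divisor giving 1
Order = 18

18


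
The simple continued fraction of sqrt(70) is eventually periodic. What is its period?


Run the CF algorithm for sqrt(70).
a_0 = floor(sqrt(70)) = 8; set m_0=0, q_0=1.
Recurrence: m' = q*a - m,  q' = (d - m'^2)/q,  a' = floor((a_0 + m')/q').
  step 1: m=8, q=6, a=2
  step 2: m=4, q=9, a=1
  step 3: m=5, q=5, a=2
  step 4: m=5, q=9, a=1
  step 5: m=4, q=6, a=2
  step 6: m=8, q=1, a=16
a_6 = 2*a_0 = 16, so the period closes here.
sqrt(70) = [8; 2, 1, 2, 1, 2, 16]
Period length = 6

6


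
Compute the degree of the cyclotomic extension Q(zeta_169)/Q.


The degree equals Euler's totient phi(169).
169 = 13^2
phi(169) = 156

156


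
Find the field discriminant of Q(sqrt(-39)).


For K = Q(sqrt(d)) with d squarefree: disc(K) = d if d = 1 mod 4, and disc(K) = 4d if d = 2 or 3 mod 4.
Here d = -39, and d mod 4 = 1.
d = 1 mod 4 (O_K = Z[(1+sqrt(d))/2]), so disc(K) = d = -39

-39


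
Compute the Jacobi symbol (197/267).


Compute (197/267) via quadratic reciprocity:
  reciprocity: (197/267) -> +(267/197)
  reduce: (70/197)
  pull out 2: (2/197) = -1  (since 197 mod 8 = 5)
  reciprocity: (35/197) -> +(197/35)
  reduce: (22/35)
  pull out 2: (2/35) = -1  (since 35 mod 8 = 3)
  reciprocity: (11/35) -> -(35/11)
  reduce: (2/11)
  pull out 2: (2/11) = -1  (since 11 mod 8 = 3)
  (1/11) = 1
Product of signs = 1

1


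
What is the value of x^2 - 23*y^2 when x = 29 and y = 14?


x^2 - d*y^2
= 29^2 - 23*14^2
= 841 - 4508
= -3667

-3667


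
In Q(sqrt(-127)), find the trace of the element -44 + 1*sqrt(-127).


Tr(a + b*sqrt(d)) = (a + b*sqrt(d)) + (a - b*sqrt(d)) = 2a
= 2 * (-44)
= -88

-88


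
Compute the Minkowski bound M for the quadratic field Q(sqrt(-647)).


d = -647, d mod 4 = 1, so disc(K) = d = -647; |disc(K)| = 647
Imaginary quadratic field, so n = 2, s = r2 = 1, r1 = 0
M = (n!/n^n) * (4/pi)^s * sqrt(|disc(K)|) = (2!/2^2) * (4/pi)^1 * sqrt(647)
= 0.5 * 1.273240 * 25.436195
= 16.1932

16.1932


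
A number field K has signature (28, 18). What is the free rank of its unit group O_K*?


By Dirichlet's unit theorem:
rank = r1 + r2 - 1
= 28 + 18 - 1
= 45

45


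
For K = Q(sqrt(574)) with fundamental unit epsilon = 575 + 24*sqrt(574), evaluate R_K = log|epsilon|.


epsilon = 575 + 24*sqrt(574)
= 1149.9991
R = ln(1149.9991)
= 7.0475

7.0475


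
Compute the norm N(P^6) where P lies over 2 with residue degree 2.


N(P^a) = p^(a*f)
= 2^(6*2)
= 2^12
= 4096

4096


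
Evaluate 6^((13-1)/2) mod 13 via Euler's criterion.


p = 13 is prime and the exponent is (p-1)/2 = 6, so by Euler's criterion 6^6 = (6/13) = +1 or -1 mod 13.
Compute by square-and-multiply:
  6 = 4 + 2 (binary 110)
  Repeated squaring mod 13: 6^1 = 6, 6^2 = 10, 6^4 = 9
  6^6 = 6^4 * 6^2 = 9 * 10 mod 13
    9 * 10 = 90 = 12 mod 13
  6^6 = 12 mod 13
Result 12 = p - 1 = -1 mod 13: 6 is a quadratic non-residue mod 13. As a residue in [0, p-1] the value is 12.
6^6 mod 13 = 12

12


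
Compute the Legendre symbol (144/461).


p = 461 is prime, so compute (144/461) with the reciprocity algorithm (Jacobi-symbol steps: pull out 2s via (2/n), flip via reciprocity, reduce):
  pull out 2: (2/461) = -1  (since 461 mod 8 = 5)
  pull out 2: (2/461) = -1  (since 461 mod 8 = 5)
  pull out 2: (2/461) = -1  (since 461 mod 8 = 5)
  pull out 2: (2/461) = -1  (since 461 mod 8 = 5)
  reciprocity: (9/461) -> +(461/9)
  reduce: (2/9)
  pull out 2: (2/9) = +1  (since 9 mod 8 = 1)
  (1/9) = 1
Product of signs = 1
(144/461) = 1

1


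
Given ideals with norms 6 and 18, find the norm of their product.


N(IJ) = N(I) * N(J)
= 6 * 18
= 108

108


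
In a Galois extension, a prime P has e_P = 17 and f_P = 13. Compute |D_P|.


|D_P| = e * f
= 17 * 13
= 221

221


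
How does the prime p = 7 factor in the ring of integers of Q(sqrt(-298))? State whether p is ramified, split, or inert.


K = Q(sqrt(-298)). Since d mod 4 = 2, disc(K) = -1192.
Check p | disc: -1192 mod 7 = 5.
p does not divide disc. Compute Legendre symbol (d/p):
3^((7-1)/2) mod 7 = -1
(d/p) = -1, so p is inert: (p) stays prime with e=1, f=2, g=1.
Therefore p is inert.

inert


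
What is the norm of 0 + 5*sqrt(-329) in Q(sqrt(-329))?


N(a + b*sqrt(d)) = a^2 - d*b^2
= (0)^2 - (-329)*(5)^2
= 0 + 8225
= 8225

8225


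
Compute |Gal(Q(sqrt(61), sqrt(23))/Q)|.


The 2 square roots of distinct primes are multiplicatively independent over Q,
so [K:Q] = 2^2 and Gal(K/Q) is isomorphic to (Z/2Z)^2.
|Gal| = 2^2 = 4

4


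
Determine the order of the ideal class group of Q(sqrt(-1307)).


K = Q(sqrt(-1307)). d mod 4 = 1, so D = disc(K) = d = -1307
h(K) equals the number of primitive reduced positive-definite forms (a, b, c) = a*x^2 + b*x*y + c*y^2 with b^2 - 4ac = D,
where reduced means |b| <= a <= c, with b >= 0 whenever |b| = a or a = c, and primitive means gcd(a, b, c) = 1.
Reduced forces 3a^2 <= |D| = 1307, so 1 <= a <= 20; b must have the parity of D, and c = (b^2 - D)/(4a) must be an integer >= a.
Enumerate a = 1..20, b in [-a, a]:
  a=1: (1, 1, 327)  [1]
  a=2: none
  a=3: (3, -1, 109), (3, 1, 109)  [2]
  a=4..6: none
  a=7: (7, -3, 47), (7, 3, 47)  [2]
  a=8: none
  a=9: (9, -5, 37), (9, 5, 37)  [2]
  a=10..16: none
  a=17: (17, -11, 21), (17, 11, 21)  [2]
  a=18: none
  a=19: (19, -17, 21), (19, 17, 21)  [2]
  a=20: none
Total reduced forms: 1 + 2 + 2 + 2 + 2 + 2 = 11
h = 11

11


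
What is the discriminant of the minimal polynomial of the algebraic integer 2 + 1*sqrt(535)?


The element 2 + 1*sqrt(535) has minimal polynomial:
x^2 - 4*x - 531
Discriminant = (-4)^2 - 4*(-531)
= 16 + 2124
= 2140

2140


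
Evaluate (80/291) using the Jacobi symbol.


Compute (80/291) via quadratic reciprocity:
  pull out 2: (2/291) = -1  (since 291 mod 8 = 3)
  pull out 2: (2/291) = -1  (since 291 mod 8 = 3)
  pull out 2: (2/291) = -1  (since 291 mod 8 = 3)
  pull out 2: (2/291) = -1  (since 291 mod 8 = 3)
  reciprocity: (5/291) -> +(291/5)
  reduce: (1/5)
  (1/5) = 1
Product of signs = 1

1


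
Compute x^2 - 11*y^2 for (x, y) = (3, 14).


x^2 - d*y^2
= 3^2 - 11*14^2
= 9 - 2156
= -2147

-2147


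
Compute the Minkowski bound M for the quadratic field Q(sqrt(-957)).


d = -957, d mod 4 = 3, so disc(K) = 4d = -3828; |disc(K)| = 3828
Imaginary quadratic field, so n = 2, s = r2 = 1, r1 = 0
M = (n!/n^n) * (4/pi)^s * sqrt(|disc(K)|) = (2!/2^2) * (4/pi)^1 * sqrt(3828)
= 0.5 * 1.273240 * 61.870833
= 39.3882

39.3882


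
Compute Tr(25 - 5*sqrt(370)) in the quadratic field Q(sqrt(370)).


Tr(a + b*sqrt(d)) = (a + b*sqrt(d)) + (a - b*sqrt(d)) = 2a
= 2 * (25)
= 50

50


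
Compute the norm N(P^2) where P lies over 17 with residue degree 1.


N(P^a) = p^(a*f)
= 17^(2*1)
= 17^2
= 289

289


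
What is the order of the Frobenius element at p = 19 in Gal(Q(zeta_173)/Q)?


The Frobenius at p in Gal(Q(zeta_n)/Q) = (Z/nZ)* is the class of p, so its order is ord_173(19), the smallest k >= 1 with 19^k = 1 mod 173.
n = 173 = 173, phi(173) = 172; the order divides phi(n).
Divisors of 172: 1, 2, 4, 43, 86, 172
Repeated squaring mod 173: 19^1 = 19, 19^2 = 15, 19^4 = 52, 19^8 = 109, 19^16 = 117, 19^32 = 22, 19^64 = 138, 19^128 = 14
Test divisors in increasing order:
  k=1: 19^1 = 19 mod 173
  k=2: 19^2 = 15 mod 173
  k=4: 19^4 = 52 mod 173
  k=43: 19^43 = 22 * 109 * 15 * 19 = 80 mod 173
  k=86: 19^86 = 138 * 117 * 52 * 15 = 172 mod 173
  k=172: 19^172 = 14 * 22 * 109 * 52 = 1 mod 173  <- first divisor giving 1
Order = 172

172


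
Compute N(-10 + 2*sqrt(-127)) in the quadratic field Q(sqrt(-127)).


N(a + b*sqrt(d)) = a^2 - d*b^2
= (-10)^2 - (-127)*(2)^2
= 100 + 508
= 608

608


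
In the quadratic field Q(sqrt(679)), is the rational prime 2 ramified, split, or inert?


K = Q(sqrt(679)). Since d mod 4 = 3, disc(K) = 2716.
Check p | disc: 2716 mod 2 = 0.
p divides disc, so p ramifies: (p) = P^2 with e=2, f=1, g=1.
Therefore p is ramified.

ramified


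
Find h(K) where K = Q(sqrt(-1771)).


K = Q(sqrt(-1771)). d mod 4 = 1, so D = disc(K) = d = -1771
h(K) equals the number of primitive reduced positive-definite forms (a, b, c) = a*x^2 + b*x*y + c*y^2 with b^2 - 4ac = D,
where reduced means |b| <= a <= c, with b >= 0 whenever |b| = a or a = c, and primitive means gcd(a, b, c) = 1.
Reduced forces 3a^2 <= |D| = 1771, so 1 <= a <= 24; b must have the parity of D, and c = (b^2 - D)/(4a) must be an integer >= a.
Enumerate a = 1..24, b in [-a, a]:
  a=1: (1, 1, 443)  [1]
  a=2..4: none
  a=5: (5, -3, 89), (5, 3, 89)  [2]
  a=6: none
  a=7: (7, 7, 65)  [1]
  a=8..10: none
  a=11: (11, 11, 43)  [1]
  a=12: none
  a=13: (13, -7, 35), (13, 7, 35)  [2]
  a=14..22: none
  a=23: (23, 23, 25)  [1]
  a=24: none
Total reduced forms: 1 + 2 + 1 + 1 + 2 + 1 = 8
h = 8

8


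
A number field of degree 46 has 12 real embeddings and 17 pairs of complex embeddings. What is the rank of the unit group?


By Dirichlet's unit theorem:
rank = r1 + r2 - 1
= 12 + 17 - 1
= 28

28


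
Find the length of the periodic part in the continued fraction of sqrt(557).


Run the CF algorithm for sqrt(557).
a_0 = floor(sqrt(557)) = 23; set m_0=0, q_0=1.
Recurrence: m' = q*a - m,  q' = (d - m'^2)/q,  a' = floor((a_0 + m')/q').
  step 1: m=23, q=28, a=1
  step 2: m=5, q=19, a=1
  step 3: m=14, q=19, a=1
  step 4: m=5, q=28, a=1
  step 5: m=23, q=1, a=46
a_5 = 2*a_0 = 46, so the period closes here.
sqrt(557) = [23; 1, 1, 1, 1, 46]
Period length = 5

5


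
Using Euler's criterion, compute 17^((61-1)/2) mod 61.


p = 61 is prime and the exponent is (p-1)/2 = 30, so by Euler's criterion 17^30 = (17/61) = +1 or -1 mod 61.
Compute by square-and-multiply:
  30 = 16 + 8 + 4 + 2 (binary 11110)
  Repeated squaring mod 61: 17^1 = 17, 17^2 = 45, 17^4 = 12, 17^8 = 22, 17^16 = 57
  17^30 = 17^16 * 17^8 * 17^4 * 17^2 = 57 * 22 * 12 * 45 mod 61
    57 * 22 = 1254 = 34 mod 61
    34 * 12 = 408 = 42 mod 61
    42 * 45 = 1890 = 60 mod 61
  17^30 = 60 mod 61
Result 60 = p - 1 = -1 mod 61: 17 is a quadratic non-residue mod 61. As a residue in [0, p-1] the value is 60.
17^30 mod 61 = 60

60


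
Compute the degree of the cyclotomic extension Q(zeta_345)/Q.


The degree equals Euler's totient phi(345).
345 = 3 * 5 * 23
phi(345) = 176

176


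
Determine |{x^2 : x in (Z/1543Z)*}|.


For prime p, the number of non-zero quadratic residues is (p-1)/2.
= (1543-1)/2
= 771

771


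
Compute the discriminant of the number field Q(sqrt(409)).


For K = Q(sqrt(d)) with d squarefree: disc(K) = d if d = 1 mod 4, and disc(K) = 4d if d = 2 or 3 mod 4.
Here d = 409, and d mod 4 = 1.
d = 1 mod 4 (O_K = Z[(1+sqrt(d))/2]), so disc(K) = d = 409

409


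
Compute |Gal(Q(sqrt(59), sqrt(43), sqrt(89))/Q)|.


The 3 square roots of distinct primes are multiplicatively independent over Q,
so [K:Q] = 2^3 and Gal(K/Q) is isomorphic to (Z/2Z)^3.
|Gal| = 2^3 = 8

8


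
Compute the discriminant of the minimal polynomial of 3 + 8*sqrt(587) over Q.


The element 3 + 8*sqrt(587) has minimal polynomial:
x^2 - 6*x - 37559
Discriminant = (-6)^2 - 4*(-37559)
= 36 + 150236
= 150272

150272


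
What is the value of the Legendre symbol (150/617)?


p = 617 is prime, so compute (150/617) with the reciprocity algorithm (Jacobi-symbol steps: pull out 2s via (2/n), flip via reciprocity, reduce):
  pull out 2: (2/617) = +1  (since 617 mod 8 = 1)
  reciprocity: (75/617) -> +(617/75)
  reduce: (17/75)
  reciprocity: (17/75) -> +(75/17)
  reduce: (7/17)
  reciprocity: (7/17) -> +(17/7)
  reduce: (3/7)
  reciprocity: (3/7) -> -(7/3)
  reduce: (1/3)
  (1/3) = 1
Product of signs = -1
(150/617) = -1

-1


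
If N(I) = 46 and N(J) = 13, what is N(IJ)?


N(IJ) = N(I) * N(J)
= 46 * 13
= 598

598


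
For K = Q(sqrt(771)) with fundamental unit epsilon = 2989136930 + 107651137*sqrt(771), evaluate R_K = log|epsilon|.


epsilon = 2989136930 + 107651137*sqrt(771)
= 5.9783e+09
R = ln(5.9783e+09)
= 22.5114

22.5114


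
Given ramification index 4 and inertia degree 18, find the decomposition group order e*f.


|D_P| = e * f
= 4 * 18
= 72

72


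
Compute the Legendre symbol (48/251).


p = 251 is prime, so compute (48/251) with the reciprocity algorithm (Jacobi-symbol steps: pull out 2s via (2/n), flip via reciprocity, reduce):
  pull out 2: (2/251) = -1  (since 251 mod 8 = 3)
  pull out 2: (2/251) = -1  (since 251 mod 8 = 3)
  pull out 2: (2/251) = -1  (since 251 mod 8 = 3)
  pull out 2: (2/251) = -1  (since 251 mod 8 = 3)
  reciprocity: (3/251) -> -(251/3)
  reduce: (2/3)
  pull out 2: (2/3) = -1  (since 3 mod 8 = 3)
  (1/3) = 1
Product of signs = 1
(48/251) = 1

1


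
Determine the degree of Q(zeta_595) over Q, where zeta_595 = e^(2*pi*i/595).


The degree equals Euler's totient phi(595).
595 = 5 * 7 * 17
phi(595) = 384

384


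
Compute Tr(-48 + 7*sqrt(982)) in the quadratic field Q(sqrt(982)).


Tr(a + b*sqrt(d)) = (a + b*sqrt(d)) + (a - b*sqrt(d)) = 2a
= 2 * (-48)
= -96

-96


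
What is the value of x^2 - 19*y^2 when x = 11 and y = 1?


x^2 - d*y^2
= 11^2 - 19*1^2
= 121 - 19
= 102

102


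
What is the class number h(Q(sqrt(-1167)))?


K = Q(sqrt(-1167)). d mod 4 = 1, so D = disc(K) = d = -1167
h(K) equals the number of primitive reduced positive-definite forms (a, b, c) = a*x^2 + b*x*y + c*y^2 with b^2 - 4ac = D,
where reduced means |b| <= a <= c, with b >= 0 whenever |b| = a or a = c, and primitive means gcd(a, b, c) = 1.
Reduced forces 3a^2 <= |D| = 1167, so 1 <= a <= 19; b must have the parity of D, and c = (b^2 - D)/(4a) must be an integer >= a.
Enumerate a = 1..19, b in [-a, a]:
  a=1: (1, 1, 292)  [1]
  a=2: (2, -1, 146), (2, 1, 146)  [2]
  a=3: (3, 3, 98)  [1]
  a=4: (4, -1, 73), (4, 1, 73)  [2]
  a=5: none
  a=6: (6, -3, 49), (6, 3, 49)  [2]
  a=7: (7, -3, 42), (7, 3, 42)  [2]
  a=8: (8, -7, 38), (8, 7, 38)  [2]
  a=9..11: none
  a=12: (12, -9, 26), (12, 9, 26)  [2]
  a=13: (13, -9, 24), (13, 9, 24)  [2]
  a=14: (14, -11, 23), (14, -3, 21), (14, 3, 21), (14, 11, 23)  [4]
  a=15: none
  a=16: (16, -7, 19), (16, 7, 19)  [2]
  a=17..19: none
Total reduced forms: 1 + 2 + 1 + 2 + 2 + 2 + 2 + 2 + 2 + 4 + 2 = 22
h = 22

22


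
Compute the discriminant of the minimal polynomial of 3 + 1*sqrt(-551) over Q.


The element 3 + 1*sqrt(-551) has minimal polynomial:
x^2 - 6*x + 560
Discriminant = (-6)^2 - 4*(560)
= 36 - 2240
= -2204

-2204


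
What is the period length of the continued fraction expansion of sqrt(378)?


Run the CF algorithm for sqrt(378).
a_0 = floor(sqrt(378)) = 19; set m_0=0, q_0=1.
Recurrence: m' = q*a - m,  q' = (d - m'^2)/q,  a' = floor((a_0 + m')/q').
  step 1: m=19, q=17, a=2
  step 2: m=15, q=9, a=3
  step 3: m=12, q=26, a=1
  step 4: m=14, q=7, a=4
  step 5: m=14, q=26, a=1
  step 6: m=12, q=9, a=3
  step 7: m=15, q=17, a=2
  step 8: m=19, q=1, a=38
a_8 = 2*a_0 = 38, so the period closes here.
sqrt(378) = [19; 2, 3, 1, 4, 1, 3, 2, 38]
Period length = 8

8


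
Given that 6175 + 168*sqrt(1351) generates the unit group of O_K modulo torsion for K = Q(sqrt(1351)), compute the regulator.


epsilon = 6175 + 168*sqrt(1351)
= 12349.9999
R = ln(12349.9999)
= 9.4214

9.4214


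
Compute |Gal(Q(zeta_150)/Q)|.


|Gal(Q(zeta_150)/Q)| = phi(150)
= 40

40


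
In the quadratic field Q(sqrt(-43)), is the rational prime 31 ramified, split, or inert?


K = Q(sqrt(-43)). Since d mod 4 = 1, disc(K) = -43.
Check p | disc: -43 mod 31 = 19.
p does not divide disc. Compute Legendre symbol (d/p):
19^((31-1)/2) mod 31 = 1
(d/p) = 1, so p splits: (p) = P*P' with e=1, f=1, g=2.
Therefore p is split.

split


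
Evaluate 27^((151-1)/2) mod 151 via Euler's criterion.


p = 151 is prime and the exponent is (p-1)/2 = 75, so by Euler's criterion 27^75 = (27/151) = +1 or -1 mod 151.
Compute by square-and-multiply:
  75 = 64 + 8 + 2 + 1 (binary 1001011)
  Repeated squaring mod 151: 27^1 = 27, 27^2 = 125, 27^4 = 72, 27^8 = 50, 27^16 = 84, 27^32 = 110, 27^64 = 20
  27^75 = 27^64 * 27^8 * 27^2 * 27^1 = 20 * 50 * 125 * 27 mod 151
    20 * 50 = 1000 = 94 mod 151
    94 * 125 = 11750 = 123 mod 151
    123 * 27 = 3321 = 150 mod 151
  27^75 = 150 mod 151
Result 150 = p - 1 = -1 mod 151: 27 is a quadratic non-residue mod 151. As a residue in [0, p-1] the value is 150.
27^75 mod 151 = 150

150


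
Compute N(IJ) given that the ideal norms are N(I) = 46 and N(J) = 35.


N(IJ) = N(I) * N(J)
= 46 * 35
= 1610

1610


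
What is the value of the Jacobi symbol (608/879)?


Compute (608/879) via quadratic reciprocity:
  pull out 2: (2/879) = +1  (since 879 mod 8 = 7)
  pull out 2: (2/879) = +1  (since 879 mod 8 = 7)
  pull out 2: (2/879) = +1  (since 879 mod 8 = 7)
  pull out 2: (2/879) = +1  (since 879 mod 8 = 7)
  pull out 2: (2/879) = +1  (since 879 mod 8 = 7)
  reciprocity: (19/879) -> -(879/19)
  reduce: (5/19)
  reciprocity: (5/19) -> +(19/5)
  reduce: (4/5)
  pull out 2: (2/5) = -1  (since 5 mod 8 = 5)
  pull out 2: (2/5) = -1  (since 5 mod 8 = 5)
  (1/5) = 1
Product of signs = -1

-1


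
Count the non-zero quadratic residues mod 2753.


For prime p, the number of non-zero quadratic residues is (p-1)/2.
= (2753-1)/2
= 1376

1376


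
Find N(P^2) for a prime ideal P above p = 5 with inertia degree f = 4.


N(P^a) = p^(a*f)
= 5^(2*4)
= 5^8
= 390625

390625


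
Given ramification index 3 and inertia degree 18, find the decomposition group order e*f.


|D_P| = e * f
= 3 * 18
= 54

54


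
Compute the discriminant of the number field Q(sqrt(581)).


For K = Q(sqrt(d)) with d squarefree: disc(K) = d if d = 1 mod 4, and disc(K) = 4d if d = 2 or 3 mod 4.
Here d = 581, and d mod 4 = 1.
d = 1 mod 4 (O_K = Z[(1+sqrt(d))/2]), so disc(K) = d = 581

581


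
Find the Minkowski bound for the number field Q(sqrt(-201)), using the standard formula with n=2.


d = -201, d mod 4 = 3, so disc(K) = 4d = -804; |disc(K)| = 804
Imaginary quadratic field, so n = 2, s = r2 = 1, r1 = 0
M = (n!/n^n) * (4/pi)^s * sqrt(|disc(K)|) = (2!/2^2) * (4/pi)^1 * sqrt(804)
= 0.5 * 1.273240 * 28.354894
= 18.0513

18.0513


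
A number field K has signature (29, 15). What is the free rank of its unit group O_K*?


By Dirichlet's unit theorem:
rank = r1 + r2 - 1
= 29 + 15 - 1
= 43

43


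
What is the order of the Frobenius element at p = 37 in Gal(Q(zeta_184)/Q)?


The Frobenius at p in Gal(Q(zeta_n)/Q) = (Z/nZ)* is the class of p, so its order is ord_184(37), the smallest k >= 1 with 37^k = 1 mod 184.
n = 184 = 2^3 * 23, phi(184) = 88; the order divides phi(n).
Divisors of 88: 1, 2, 4, 8, 11, 22, 44, 88
Repeated squaring mod 184: 37^1 = 37, 37^2 = 81, 37^4 = 121, 37^8 = 105, 37^16 = 169, 37^32 = 41, 37^64 = 25
Test divisors in increasing order:
  k=1: 37^1 = 37 mod 184
  k=2: 37^2 = 81 mod 184
  k=4: 37^4 = 121 mod 184
  k=8: 37^8 = 105 mod 184
  k=11: 37^11 = 105 * 81 * 37 = 45 mod 184
  k=22: 37^22 = 169 * 121 * 81 = 1 mod 184  <- first divisor giving 1
Order = 22

22


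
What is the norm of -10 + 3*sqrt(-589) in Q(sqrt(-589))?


N(a + b*sqrt(d)) = a^2 - d*b^2
= (-10)^2 - (-589)*(3)^2
= 100 + 5301
= 5401

5401


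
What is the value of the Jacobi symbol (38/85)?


Compute (38/85) via quadratic reciprocity:
  pull out 2: (2/85) = -1  (since 85 mod 8 = 5)
  reciprocity: (19/85) -> +(85/19)
  reduce: (9/19)
  reciprocity: (9/19) -> +(19/9)
  reduce: (1/9)
  (1/9) = 1
Product of signs = -1

-1


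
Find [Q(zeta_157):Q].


The degree equals Euler's totient phi(157).
157 = 157
phi(157) = 156

156


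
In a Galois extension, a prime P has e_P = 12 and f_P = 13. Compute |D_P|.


|D_P| = e * f
= 12 * 13
= 156

156


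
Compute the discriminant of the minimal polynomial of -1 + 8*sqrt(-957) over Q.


The element -1 + 8*sqrt(-957) has minimal polynomial:
x^2 + 2*x + 61249
Discriminant = (2)^2 - 4*(61249)
= 4 - 244996
= -244992

-244992


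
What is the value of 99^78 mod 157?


p = 157 is prime and the exponent is (p-1)/2 = 78, so by Euler's criterion 99^78 = (99/157) = +1 or -1 mod 157.
Compute by square-and-multiply:
  78 = 64 + 8 + 4 + 2 (binary 1001110)
  Repeated squaring mod 157: 99^1 = 99, 99^2 = 67, 99^4 = 93, 99^8 = 14, 99^16 = 39, 99^32 = 108, 99^64 = 46
  99^78 = 99^64 * 99^8 * 99^4 * 99^2 = 46 * 14 * 93 * 67 mod 157
    46 * 14 = 644 = 16 mod 157
    16 * 93 = 1488 = 75 mod 157
    75 * 67 = 5025 = 1 mod 157
  99^78 = 1 mod 157
Result 1: 99 is a quadratic residue mod 157.
99^78 mod 157 = 1

1


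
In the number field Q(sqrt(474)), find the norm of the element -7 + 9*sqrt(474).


N(a + b*sqrt(d)) = a^2 - d*b^2
= (-7)^2 - (474)*(9)^2
= 49 - 38394
= -38345

-38345


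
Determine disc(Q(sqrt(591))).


For K = Q(sqrt(d)) with d squarefree: disc(K) = d if d = 1 mod 4, and disc(K) = 4d if d = 2 or 3 mod 4.
Here d = 591, and d mod 4 = 3.
d = 3 mod 4, not 1 (O_K = Z[sqrt(d)]), so disc(K) = 4d = 4 * (591) = 2364

2364


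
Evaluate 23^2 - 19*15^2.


x^2 - d*y^2
= 23^2 - 19*15^2
= 529 - 4275
= -3746

-3746


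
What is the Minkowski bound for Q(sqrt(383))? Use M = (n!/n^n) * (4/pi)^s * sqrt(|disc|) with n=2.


d = 383, d mod 4 = 3, so disc(K) = 4d = 1532; |disc(K)| = 1532
Real quadratic field, so n = 2, s = r2 = 0, r1 = 2
M = (n!/n^n) * (4/pi)^s * sqrt(|disc(K)|) = (2!/2^2) * (4/pi)^0 * sqrt(1532)
= 0.5 * 1.000000 * 39.140772
= 19.5704

19.5704


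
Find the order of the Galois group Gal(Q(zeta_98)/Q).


|Gal(Q(zeta_98)/Q)| = phi(98)
= 42

42


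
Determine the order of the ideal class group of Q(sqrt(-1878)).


K = Q(sqrt(-1878)). d mod 4 = 2, so D = disc(K) = 4d = -7512
h(K) equals the number of primitive reduced positive-definite forms (a, b, c) = a*x^2 + b*x*y + c*y^2 with b^2 - 4ac = D,
where reduced means |b| <= a <= c, with b >= 0 whenever |b| = a or a = c, and primitive means gcd(a, b, c) = 1.
Reduced forces 3a^2 <= |D| = 7512, so 1 <= a <= 50; b must have the parity of D, and c = (b^2 - D)/(4a) must be an integer >= a.
Enumerate a = 1..50, b in [-a, a]:
  a=1: (1, 0, 1878)  [1]
  a=2: (2, 0, 939)  [1]
  a=3: (3, 0, 626)  [1]
  a=4..5: none
  a=6: (6, 0, 313)  [1]
  a=7..10: none
  a=11: (11, -10, 173), (11, 10, 173)  [2]
  a=12..16: none
  a=17: (17, -6, 111), (17, 6, 111)  [2]
  a=18..21: none
  a=22: (22, -12, 87), (22, 12, 87)  [2]
  a=23: (23, -20, 86), (23, 20, 86)  [2]
  a=24..28: none
  a=29: (29, -12, 66), (29, 12, 66)  [2]
  a=30..32: none
  a=33: (33, -12, 58), (33, 12, 58)  [2]
  a=34: (34, -28, 61), (34, 28, 61)  [2]
  a=35..36: none
  a=37: (37, -6, 51), (37, 6, 51)  [2]
  a=38..40: none
  a=41: (41, -14, 47), (41, 14, 47)  [2]
  a=42: none
  a=43: (43, -20, 46), (43, 20, 46)  [2]
  a=44..50: none
Total reduced forms: 1 + 1 + 1 + 1 + 2 + 2 + 2 + 2 + 2 + 2 + 2 + 2 + 2 + 2 = 24
h = 24

24


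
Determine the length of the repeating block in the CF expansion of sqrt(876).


Run the CF algorithm for sqrt(876).
a_0 = floor(sqrt(876)) = 29; set m_0=0, q_0=1.
Recurrence: m' = q*a - m,  q' = (d - m'^2)/q,  a' = floor((a_0 + m')/q').
  step 1: m=29, q=35, a=1
  step 2: m=6, q=24, a=1
  step 3: m=18, q=23, a=2
  step 4: m=28, q=4, a=14
  step 5: m=28, q=23, a=2
  step 6: m=18, q=24, a=1
  step 7: m=6, q=35, a=1
  step 8: m=29, q=1, a=58
a_8 = 2*a_0 = 58, so the period closes here.
sqrt(876) = [29; 1, 1, 2, 14, 2, 1, 1, 58]
Period length = 8

8


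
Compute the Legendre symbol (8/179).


p = 179 is prime, so compute (8/179) with the reciprocity algorithm (Jacobi-symbol steps: pull out 2s via (2/n), flip via reciprocity, reduce):
  pull out 2: (2/179) = -1  (since 179 mod 8 = 3)
  pull out 2: (2/179) = -1  (since 179 mod 8 = 3)
  pull out 2: (2/179) = -1  (since 179 mod 8 = 3)
  (1/179) = 1
Product of signs = -1
(8/179) = -1

-1


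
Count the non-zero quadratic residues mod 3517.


For prime p, the number of non-zero quadratic residues is (p-1)/2.
= (3517-1)/2
= 1758

1758


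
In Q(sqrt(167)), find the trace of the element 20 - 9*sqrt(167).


Tr(a + b*sqrt(d)) = (a + b*sqrt(d)) + (a - b*sqrt(d)) = 2a
= 2 * (20)
= 40

40


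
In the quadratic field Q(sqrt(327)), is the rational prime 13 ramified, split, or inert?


K = Q(sqrt(327)). Since d mod 4 = 3, disc(K) = 1308.
Check p | disc: 1308 mod 13 = 8.
p does not divide disc. Compute Legendre symbol (d/p):
2^((13-1)/2) mod 13 = -1
(d/p) = -1, so p is inert: (p) stays prime with e=1, f=2, g=1.
Therefore p is inert.

inert


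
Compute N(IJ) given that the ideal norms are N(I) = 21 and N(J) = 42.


N(IJ) = N(I) * N(J)
= 21 * 42
= 882

882


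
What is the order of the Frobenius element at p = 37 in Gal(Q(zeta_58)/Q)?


The Frobenius at p in Gal(Q(zeta_n)/Q) = (Z/nZ)* is the class of p, so its order is ord_58(37), the smallest k >= 1 with 37^k = 1 mod 58.
n = 58 = 2 * 29, phi(58) = 28; the order divides phi(n).
Divisors of 28: 1, 2, 4, 7, 14, 28
Repeated squaring mod 58: 37^1 = 37, 37^2 = 35, 37^4 = 7, 37^8 = 49, 37^16 = 23
Test divisors in increasing order:
  k=1: 37^1 = 37 mod 58
  k=2: 37^2 = 35 mod 58
  k=4: 37^4 = 7 mod 58
  k=7: 37^7 = 7 * 35 * 37 = 17 mod 58
  k=14: 37^14 = 49 * 7 * 35 = 57 mod 58
  k=28: 37^28 = 23 * 49 * 7 = 1 mod 58  <- first divisor giving 1
Order = 28

28


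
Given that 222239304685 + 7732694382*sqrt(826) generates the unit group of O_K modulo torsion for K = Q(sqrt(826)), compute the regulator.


epsilon = 222239304685 + 7732694382*sqrt(826)
= 4.4448e+11
R = ln(4.4448e+11)
= 26.8202

26.8202


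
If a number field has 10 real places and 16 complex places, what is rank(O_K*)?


By Dirichlet's unit theorem:
rank = r1 + r2 - 1
= 10 + 16 - 1
= 25

25


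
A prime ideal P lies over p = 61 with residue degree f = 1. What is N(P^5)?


N(P^a) = p^(a*f)
= 61^(5*1)
= 61^5
= 844596301

844596301


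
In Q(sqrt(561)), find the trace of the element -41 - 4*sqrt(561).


Tr(a + b*sqrt(d)) = (a + b*sqrt(d)) + (a - b*sqrt(d)) = 2a
= 2 * (-41)
= -82

-82


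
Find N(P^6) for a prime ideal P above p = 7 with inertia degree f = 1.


N(P^a) = p^(a*f)
= 7^(6*1)
= 7^6
= 117649

117649


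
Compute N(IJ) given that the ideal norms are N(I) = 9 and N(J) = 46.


N(IJ) = N(I) * N(J)
= 9 * 46
= 414

414


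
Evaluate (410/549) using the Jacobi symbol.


Compute (410/549) via quadratic reciprocity:
  pull out 2: (2/549) = -1  (since 549 mod 8 = 5)
  reciprocity: (205/549) -> +(549/205)
  reduce: (139/205)
  reciprocity: (139/205) -> +(205/139)
  reduce: (66/139)
  pull out 2: (2/139) = -1  (since 139 mod 8 = 3)
  reciprocity: (33/139) -> +(139/33)
  reduce: (7/33)
  reciprocity: (7/33) -> +(33/7)
  reduce: (5/7)
  reciprocity: (5/7) -> +(7/5)
  reduce: (2/5)
  pull out 2: (2/5) = -1  (since 5 mod 8 = 5)
  (1/5) = 1
Product of signs = -1

-1


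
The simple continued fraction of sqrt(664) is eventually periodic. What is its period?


Run the CF algorithm for sqrt(664).
a_0 = floor(sqrt(664)) = 25; set m_0=0, q_0=1.
Recurrence: m' = q*a - m,  q' = (d - m'^2)/q,  a' = floor((a_0 + m')/q').
  step 1: m=25, q=39, a=1
  step 2: m=14, q=12, a=3
  step 3: m=22, q=15, a=3
  step 4: m=23, q=9, a=5
  step 5: m=22, q=20, a=2
  step 6: m=18, q=17, a=2
  step 7: m=16, q=24, a=1
  step 8: m=8, q=25, a=1
  step 9: m=17, q=15, a=2
  step 10: m=13, q=33, a=1
  step 11: m=20, q=8, a=5
  step 12: m=20, q=33, a=1
  step 13: m=13, q=15, a=2
  step 14: m=17, q=25, a=1
  step 15: m=8, q=24, a=1
  step 16: m=16, q=17, a=2
  step 17: m=18, q=20, a=2
  step 18: m=22, q=9, a=5
  step 19: m=23, q=15, a=3
  step 20: m=22, q=12, a=3
  step 21: m=14, q=39, a=1
  step 22: m=25, q=1, a=50
a_22 = 2*a_0 = 50, so the period closes here.
sqrt(664) = [25; 1, 3, 3, 5, 2, 2, 1, 1, 2, 1, 5, 1, 2, 1, 1, 2, 2, 5, 3, 3, 1, 50]
Period length = 22

22


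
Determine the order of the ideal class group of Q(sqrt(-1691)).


K = Q(sqrt(-1691)). d mod 4 = 1, so D = disc(K) = d = -1691
h(K) equals the number of primitive reduced positive-definite forms (a, b, c) = a*x^2 + b*x*y + c*y^2 with b^2 - 4ac = D,
where reduced means |b| <= a <= c, with b >= 0 whenever |b| = a or a = c, and primitive means gcd(a, b, c) = 1.
Reduced forces 3a^2 <= |D| = 1691, so 1 <= a <= 23; b must have the parity of D, and c = (b^2 - D)/(4a) must be an integer >= a.
Enumerate a = 1..23, b in [-a, a]:
  a=1: (1, 1, 423)  [1]
  a=2: none
  a=3: (3, -1, 141), (3, 1, 141)  [2]
  a=4: none
  a=5: (5, -3, 85), (5, 3, 85)  [2]
  a=6..8: none
  a=9: (9, -1, 47), (9, 1, 47)  [2]
  a=10: none
  a=11: (11, -5, 39), (11, 5, 39)  [2]
  a=12: none
  a=13: (13, -5, 33), (13, 5, 33)  [2]
  a=14: none
  a=15: (15, -13, 31), (15, -7, 29), (15, 7, 29), (15, 13, 31)  [4]
  a=16: none
  a=17: (17, -3, 25), (17, 3, 25)  [2]
  a=18: none
  a=19: (19, 19, 27)  [1]
  a=20..23: none
Total reduced forms: 1 + 2 + 2 + 2 + 2 + 2 + 4 + 2 + 1 = 18
h = 18

18


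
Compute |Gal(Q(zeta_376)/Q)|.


|Gal(Q(zeta_376)/Q)| = phi(376)
= 184

184


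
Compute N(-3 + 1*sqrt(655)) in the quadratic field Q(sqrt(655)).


N(a + b*sqrt(d)) = a^2 - d*b^2
= (-3)^2 - (655)*(1)^2
= 9 - 655
= -646

-646


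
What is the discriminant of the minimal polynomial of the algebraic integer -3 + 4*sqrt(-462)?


The element -3 + 4*sqrt(-462) has minimal polynomial:
x^2 + 6*x + 7401
Discriminant = (6)^2 - 4*(7401)
= 36 - 29604
= -29568

-29568


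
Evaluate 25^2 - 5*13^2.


x^2 - d*y^2
= 25^2 - 5*13^2
= 625 - 845
= -220

-220


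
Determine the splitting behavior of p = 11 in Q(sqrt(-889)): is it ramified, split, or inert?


K = Q(sqrt(-889)). Since d mod 4 = 3, disc(K) = -3556.
Check p | disc: -3556 mod 11 = 8.
p does not divide disc. Compute Legendre symbol (d/p):
2^((11-1)/2) mod 11 = -1
(d/p) = -1, so p is inert: (p) stays prime with e=1, f=2, g=1.
Therefore p is inert.

inert


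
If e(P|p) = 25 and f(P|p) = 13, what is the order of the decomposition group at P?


|D_P| = e * f
= 25 * 13
= 325

325


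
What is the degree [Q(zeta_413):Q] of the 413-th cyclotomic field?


The degree equals Euler's totient phi(413).
413 = 7 * 59
phi(413) = 348

348


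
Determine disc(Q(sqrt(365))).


For K = Q(sqrt(d)) with d squarefree: disc(K) = d if d = 1 mod 4, and disc(K) = 4d if d = 2 or 3 mod 4.
Here d = 365, and d mod 4 = 1.
d = 1 mod 4 (O_K = Z[(1+sqrt(d))/2]), so disc(K) = d = 365

365


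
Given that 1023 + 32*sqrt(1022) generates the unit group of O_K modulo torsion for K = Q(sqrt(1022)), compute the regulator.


epsilon = 1023 + 32*sqrt(1022)
= 2045.9995
R = ln(2045.9995)
= 7.6236

7.6236


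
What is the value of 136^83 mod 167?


p = 167 is prime and the exponent is (p-1)/2 = 83, so by Euler's criterion 136^83 = (136/167) = +1 or -1 mod 167.
Compute by square-and-multiply:
  83 = 64 + 16 + 2 + 1 (binary 1010011)
  Repeated squaring mod 167: 136^1 = 136, 136^2 = 126, 136^4 = 11, 136^8 = 121, 136^16 = 112, 136^32 = 19, 136^64 = 27
  136^83 = 136^64 * 136^16 * 136^2 * 136^1 = 27 * 112 * 126 * 136 mod 167
    27 * 112 = 3024 = 18 mod 167
    18 * 126 = 2268 = 97 mod 167
    97 * 136 = 13192 = 166 mod 167
  136^83 = 166 mod 167
Result 166 = p - 1 = -1 mod 167: 136 is a quadratic non-residue mod 167. As a residue in [0, p-1] the value is 166.
136^83 mod 167 = 166

166


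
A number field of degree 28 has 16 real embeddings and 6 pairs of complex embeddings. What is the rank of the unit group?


By Dirichlet's unit theorem:
rank = r1 + r2 - 1
= 16 + 6 - 1
= 21

21


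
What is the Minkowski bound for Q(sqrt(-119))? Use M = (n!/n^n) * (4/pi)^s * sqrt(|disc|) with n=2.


d = -119, d mod 4 = 1, so disc(K) = d = -119; |disc(K)| = 119
Imaginary quadratic field, so n = 2, s = r2 = 1, r1 = 0
M = (n!/n^n) * (4/pi)^s * sqrt(|disc(K)|) = (2!/2^2) * (4/pi)^1 * sqrt(119)
= 0.5 * 1.273240 * 10.908712
= 6.9447

6.9447


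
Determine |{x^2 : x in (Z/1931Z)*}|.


For prime p, the number of non-zero quadratic residues is (p-1)/2.
= (1931-1)/2
= 965

965


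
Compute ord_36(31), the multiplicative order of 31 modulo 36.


We want ord_36(31), the smallest k >= 1 with 31^k = 1 mod 36.
n = 36 = 2^2 * 3^2, phi(36) = 12; the order divides phi(n).
Divisors of 12: 1, 2, 3, 4, 6, 12
Repeated squaring mod 36: 31^1 = 31, 31^2 = 25, 31^4 = 13, 31^8 = 25
Test divisors in increasing order:
  k=1: 31^1 = 31 mod 36
  k=2: 31^2 = 25 mod 36
  k=3: 31^3 = 25 * 31 = 19 mod 36
  k=4: 31^4 = 13 mod 36
  k=6: 31^6 = 13 * 25 = 1 mod 36  <- first divisor giving 1
Order = 6

6


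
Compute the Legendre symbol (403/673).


p = 673 is prime, so compute (403/673) with the reciprocity algorithm (Jacobi-symbol steps: pull out 2s via (2/n), flip via reciprocity, reduce):
  reciprocity: (403/673) -> +(673/403)
  reduce: (270/403)
  pull out 2: (2/403) = -1  (since 403 mod 8 = 3)
  reciprocity: (135/403) -> -(403/135)
  reduce: (133/135)
  reciprocity: (133/135) -> +(135/133)
  reduce: (2/133)
  pull out 2: (2/133) = -1  (since 133 mod 8 = 5)
  (1/133) = 1
Product of signs = -1
(403/673) = -1

-1


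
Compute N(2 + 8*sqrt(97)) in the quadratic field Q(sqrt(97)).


N(a + b*sqrt(d)) = a^2 - d*b^2
= (2)^2 - (97)*(8)^2
= 4 - 6208
= -6204

-6204


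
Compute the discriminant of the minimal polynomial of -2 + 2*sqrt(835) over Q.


The element -2 + 2*sqrt(835) has minimal polynomial:
x^2 + 4*x - 3336
Discriminant = (4)^2 - 4*(-3336)
= 16 + 13344
= 13360

13360


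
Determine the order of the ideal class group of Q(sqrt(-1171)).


K = Q(sqrt(-1171)). d mod 4 = 1, so D = disc(K) = d = -1171
h(K) equals the number of primitive reduced positive-definite forms (a, b, c) = a*x^2 + b*x*y + c*y^2 with b^2 - 4ac = D,
where reduced means |b| <= a <= c, with b >= 0 whenever |b| = a or a = c, and primitive means gcd(a, b, c) = 1.
Reduced forces 3a^2 <= |D| = 1171, so 1 <= a <= 19; b must have the parity of D, and c = (b^2 - D)/(4a) must be an integer >= a.
Enumerate a = 1..19, b in [-a, a]:
  a=1: (1, 1, 293)  [1]
  a=2..4: none
  a=5: (5, -3, 59), (5, 3, 59)  [2]
  a=6..12: none
  a=13: (13, -5, 23), (13, 5, 23)  [2]
  a=14..16: none
  a=17: (17, -11, 19), (17, 11, 19)  [2]
  a=18..19: none
Total reduced forms: 1 + 2 + 2 + 2 = 7
h = 7

7


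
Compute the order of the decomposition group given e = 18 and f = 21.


|D_P| = e * f
= 18 * 21
= 378

378


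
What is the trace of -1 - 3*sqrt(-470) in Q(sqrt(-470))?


Tr(a + b*sqrt(d)) = (a + b*sqrt(d)) + (a - b*sqrt(d)) = 2a
= 2 * (-1)
= -2

-2


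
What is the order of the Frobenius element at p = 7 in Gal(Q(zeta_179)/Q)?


The Frobenius at p in Gal(Q(zeta_n)/Q) = (Z/nZ)* is the class of p, so its order is ord_179(7), the smallest k >= 1 with 7^k = 1 mod 179.
n = 179 = 179, phi(179) = 178; the order divides phi(n).
Divisors of 178: 1, 2, 89, 178
Repeated squaring mod 179: 7^1 = 7, 7^2 = 49, 7^4 = 74, 7^8 = 106, 7^16 = 138, 7^32 = 70, 7^64 = 67, 7^128 = 14
Test divisors in increasing order:
  k=1: 7^1 = 7 mod 179
  k=2: 7^2 = 49 mod 179
  k=89: 7^89 = 67 * 138 * 106 * 7 = 178 mod 179
  k=178: 7^178 = 14 * 70 * 138 * 49 = 1 mod 179  <- first divisor giving 1
Order = 178

178


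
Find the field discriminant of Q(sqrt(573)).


For K = Q(sqrt(d)) with d squarefree: disc(K) = d if d = 1 mod 4, and disc(K) = 4d if d = 2 or 3 mod 4.
Here d = 573, and d mod 4 = 1.
d = 1 mod 4 (O_K = Z[(1+sqrt(d))/2]), so disc(K) = d = 573

573


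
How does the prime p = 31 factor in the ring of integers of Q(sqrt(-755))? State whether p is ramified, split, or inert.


K = Q(sqrt(-755)). Since d mod 4 = 1, disc(K) = -755.
Check p | disc: -755 mod 31 = 20.
p does not divide disc. Compute Legendre symbol (d/p):
20^((31-1)/2) mod 31 = 1
(d/p) = 1, so p splits: (p) = P*P' with e=1, f=1, g=2.
Therefore p is split.

split


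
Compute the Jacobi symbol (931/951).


Compute (931/951) via quadratic reciprocity:
  reciprocity: (931/951) -> -(951/931)
  reduce: (20/931)
  pull out 2: (2/931) = -1  (since 931 mod 8 = 3)
  pull out 2: (2/931) = -1  (since 931 mod 8 = 3)
  reciprocity: (5/931) -> +(931/5)
  reduce: (1/5)
  (1/5) = 1
Product of signs = -1

-1


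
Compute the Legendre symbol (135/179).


p = 179 is prime, so compute (135/179) with the reciprocity algorithm (Jacobi-symbol steps: pull out 2s via (2/n), flip via reciprocity, reduce):
  reciprocity: (135/179) -> -(179/135)
  reduce: (44/135)
  pull out 2: (2/135) = +1  (since 135 mod 8 = 7)
  pull out 2: (2/135) = +1  (since 135 mod 8 = 7)
  reciprocity: (11/135) -> -(135/11)
  reduce: (3/11)
  reciprocity: (3/11) -> -(11/3)
  reduce: (2/3)
  pull out 2: (2/3) = -1  (since 3 mod 8 = 3)
  (1/3) = 1
Product of signs = 1
(135/179) = 1

1


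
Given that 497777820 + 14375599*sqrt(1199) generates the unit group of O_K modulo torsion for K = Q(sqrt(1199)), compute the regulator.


epsilon = 497777820 + 14375599*sqrt(1199)
= 9.9556e+08
R = ln(9.9556e+08)
= 20.7188

20.7188


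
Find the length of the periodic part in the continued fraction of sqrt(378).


Run the CF algorithm for sqrt(378).
a_0 = floor(sqrt(378)) = 19; set m_0=0, q_0=1.
Recurrence: m' = q*a - m,  q' = (d - m'^2)/q,  a' = floor((a_0 + m')/q').
  step 1: m=19, q=17, a=2
  step 2: m=15, q=9, a=3
  step 3: m=12, q=26, a=1
  step 4: m=14, q=7, a=4
  step 5: m=14, q=26, a=1
  step 6: m=12, q=9, a=3
  step 7: m=15, q=17, a=2
  step 8: m=19, q=1, a=38
a_8 = 2*a_0 = 38, so the period closes here.
sqrt(378) = [19; 2, 3, 1, 4, 1, 3, 2, 38]
Period length = 8

8


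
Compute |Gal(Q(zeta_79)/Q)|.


|Gal(Q(zeta_79)/Q)| = phi(79)
= 78

78


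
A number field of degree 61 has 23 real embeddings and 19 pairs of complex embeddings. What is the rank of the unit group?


By Dirichlet's unit theorem:
rank = r1 + r2 - 1
= 23 + 19 - 1
= 41

41


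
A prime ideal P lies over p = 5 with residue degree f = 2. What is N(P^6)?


N(P^a) = p^(a*f)
= 5^(6*2)
= 5^12
= 244140625

244140625


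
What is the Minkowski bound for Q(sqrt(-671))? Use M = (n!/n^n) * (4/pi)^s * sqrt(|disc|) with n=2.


d = -671, d mod 4 = 1, so disc(K) = d = -671; |disc(K)| = 671
Imaginary quadratic field, so n = 2, s = r2 = 1, r1 = 0
M = (n!/n^n) * (4/pi)^s * sqrt(|disc(K)|) = (2!/2^2) * (4/pi)^1 * sqrt(671)
= 0.5 * 1.273240 * 25.903668
= 16.4908

16.4908


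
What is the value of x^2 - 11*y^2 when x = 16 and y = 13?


x^2 - d*y^2
= 16^2 - 11*13^2
= 256 - 1859
= -1603

-1603


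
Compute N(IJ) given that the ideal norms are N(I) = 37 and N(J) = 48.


N(IJ) = N(I) * N(J)
= 37 * 48
= 1776

1776


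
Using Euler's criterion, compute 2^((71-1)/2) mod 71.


p = 71 is prime and the exponent is (p-1)/2 = 35, so by Euler's criterion 2^35 = (2/71) = +1 or -1 mod 71.
Compute by square-and-multiply:
  35 = 32 + 2 + 1 (binary 100011)
  Repeated squaring mod 71: 2^1 = 2, 2^2 = 4, 2^4 = 16, 2^8 = 43, 2^16 = 3, 2^32 = 9
  2^35 = 2^32 * 2^2 * 2^1 = 9 * 4 * 2 mod 71
    9 * 4 = 36 = 36 mod 71
    36 * 2 = 72 = 1 mod 71
  2^35 = 1 mod 71
Result 1: 2 is a quadratic residue mod 71.
2^35 mod 71 = 1

1


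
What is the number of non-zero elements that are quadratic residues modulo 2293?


For prime p, the number of non-zero quadratic residues is (p-1)/2.
= (2293-1)/2
= 1146

1146


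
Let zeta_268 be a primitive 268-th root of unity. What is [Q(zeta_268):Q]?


The degree equals Euler's totient phi(268).
268 = 2^2 * 67
phi(268) = 132

132


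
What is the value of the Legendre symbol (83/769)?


p = 769 is prime, so compute (83/769) with the reciprocity algorithm (Jacobi-symbol steps: pull out 2s via (2/n), flip via reciprocity, reduce):
  reciprocity: (83/769) -> +(769/83)
  reduce: (22/83)
  pull out 2: (2/83) = -1  (since 83 mod 8 = 3)
  reciprocity: (11/83) -> -(83/11)
  reduce: (6/11)
  pull out 2: (2/11) = -1  (since 11 mod 8 = 3)
  reciprocity: (3/11) -> -(11/3)
  reduce: (2/3)
  pull out 2: (2/3) = -1  (since 3 mod 8 = 3)
  (1/3) = 1
Product of signs = -1
(83/769) = -1

-1
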